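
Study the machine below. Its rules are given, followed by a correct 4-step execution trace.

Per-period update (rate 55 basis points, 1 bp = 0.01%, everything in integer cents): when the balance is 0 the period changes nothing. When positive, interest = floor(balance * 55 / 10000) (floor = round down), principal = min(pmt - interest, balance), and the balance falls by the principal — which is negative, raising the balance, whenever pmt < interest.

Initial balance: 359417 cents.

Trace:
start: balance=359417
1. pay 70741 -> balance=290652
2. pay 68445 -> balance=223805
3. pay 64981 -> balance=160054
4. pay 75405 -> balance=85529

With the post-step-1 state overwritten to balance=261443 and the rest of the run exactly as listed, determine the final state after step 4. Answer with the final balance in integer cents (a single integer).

55835

state after step 1 := balance=261443
2. pay 68445 -> balance=194435
3. pay 64981 -> balance=130523
4. pay 75405 -> balance=55835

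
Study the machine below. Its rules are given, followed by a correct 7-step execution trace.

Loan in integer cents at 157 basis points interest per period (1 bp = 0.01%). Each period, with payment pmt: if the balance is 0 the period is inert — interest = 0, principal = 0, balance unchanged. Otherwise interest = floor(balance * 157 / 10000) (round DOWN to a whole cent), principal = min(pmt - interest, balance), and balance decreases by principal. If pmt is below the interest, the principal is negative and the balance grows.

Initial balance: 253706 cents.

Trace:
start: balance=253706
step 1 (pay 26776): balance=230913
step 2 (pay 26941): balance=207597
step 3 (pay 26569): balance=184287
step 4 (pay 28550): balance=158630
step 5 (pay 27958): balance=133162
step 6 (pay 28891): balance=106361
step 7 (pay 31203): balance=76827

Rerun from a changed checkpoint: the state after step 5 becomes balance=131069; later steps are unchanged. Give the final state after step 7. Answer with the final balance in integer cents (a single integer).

74668

state after step 5 := balance=131069
step 6 (pay 28891): balance=104235
step 7 (pay 31203): balance=74668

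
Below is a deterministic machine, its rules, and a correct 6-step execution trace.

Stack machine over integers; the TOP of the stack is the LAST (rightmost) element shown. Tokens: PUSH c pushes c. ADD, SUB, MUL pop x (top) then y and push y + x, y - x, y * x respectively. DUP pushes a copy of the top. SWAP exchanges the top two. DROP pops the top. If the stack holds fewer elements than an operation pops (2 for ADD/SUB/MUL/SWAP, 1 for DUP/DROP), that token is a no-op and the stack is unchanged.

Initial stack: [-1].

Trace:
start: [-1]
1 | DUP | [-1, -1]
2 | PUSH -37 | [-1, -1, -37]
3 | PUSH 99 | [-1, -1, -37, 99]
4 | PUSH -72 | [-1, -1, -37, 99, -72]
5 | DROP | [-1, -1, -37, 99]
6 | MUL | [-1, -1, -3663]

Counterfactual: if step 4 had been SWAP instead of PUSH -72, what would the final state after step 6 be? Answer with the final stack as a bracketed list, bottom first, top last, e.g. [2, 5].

[-1, -99]

(re-executing from step 4 with the substitution; state before step 4: [-1, -1, -37, 99])
4 | SWAP | [-1, -1, 99, -37]
5 | DROP | [-1, -1, 99]
6 | MUL | [-1, -99]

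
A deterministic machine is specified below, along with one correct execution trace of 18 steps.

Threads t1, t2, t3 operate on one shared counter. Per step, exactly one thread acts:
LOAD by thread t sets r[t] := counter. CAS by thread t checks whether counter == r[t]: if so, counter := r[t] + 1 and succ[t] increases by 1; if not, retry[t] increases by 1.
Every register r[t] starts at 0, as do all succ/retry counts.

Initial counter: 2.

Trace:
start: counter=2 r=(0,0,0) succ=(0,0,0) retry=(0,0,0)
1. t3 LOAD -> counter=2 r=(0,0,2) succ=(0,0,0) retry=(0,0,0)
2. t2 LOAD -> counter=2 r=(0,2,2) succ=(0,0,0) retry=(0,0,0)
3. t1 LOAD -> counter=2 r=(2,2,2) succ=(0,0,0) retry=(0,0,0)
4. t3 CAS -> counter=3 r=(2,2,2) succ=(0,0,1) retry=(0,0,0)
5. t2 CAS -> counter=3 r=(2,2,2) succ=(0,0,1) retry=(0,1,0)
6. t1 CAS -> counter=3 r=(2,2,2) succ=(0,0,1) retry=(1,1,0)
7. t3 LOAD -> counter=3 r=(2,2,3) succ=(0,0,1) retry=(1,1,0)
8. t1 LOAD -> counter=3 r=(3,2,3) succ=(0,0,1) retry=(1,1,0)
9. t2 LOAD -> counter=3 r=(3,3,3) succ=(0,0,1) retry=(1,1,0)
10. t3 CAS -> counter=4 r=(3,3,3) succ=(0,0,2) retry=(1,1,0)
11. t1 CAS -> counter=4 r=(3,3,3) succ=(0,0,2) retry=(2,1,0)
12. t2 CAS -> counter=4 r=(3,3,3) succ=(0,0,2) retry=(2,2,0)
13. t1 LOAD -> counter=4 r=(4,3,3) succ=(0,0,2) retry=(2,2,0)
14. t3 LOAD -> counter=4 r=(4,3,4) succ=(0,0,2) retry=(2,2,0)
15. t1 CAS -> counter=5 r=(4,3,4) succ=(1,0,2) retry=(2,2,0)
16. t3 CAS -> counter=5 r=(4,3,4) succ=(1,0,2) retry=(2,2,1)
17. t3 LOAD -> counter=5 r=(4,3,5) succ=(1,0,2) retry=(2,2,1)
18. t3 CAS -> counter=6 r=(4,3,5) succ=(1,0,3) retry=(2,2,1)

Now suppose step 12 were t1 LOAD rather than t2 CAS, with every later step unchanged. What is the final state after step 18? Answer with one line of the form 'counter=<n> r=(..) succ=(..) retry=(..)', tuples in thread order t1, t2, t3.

counter=6 r=(4,3,5) succ=(1,0,3) retry=(2,1,1)

(re-executing from step 12 with the substitution; state before step 12: counter=4 r=(3,3,3) succ=(0,0,2) retry=(2,1,0))
12. t1 LOAD -> counter=4 r=(4,3,3) succ=(0,0,2) retry=(2,1,0)
13. t1 LOAD -> counter=4 r=(4,3,3) succ=(0,0,2) retry=(2,1,0)
14. t3 LOAD -> counter=4 r=(4,3,4) succ=(0,0,2) retry=(2,1,0)
15. t1 CAS -> counter=5 r=(4,3,4) succ=(1,0,2) retry=(2,1,0)
16. t3 CAS -> counter=5 r=(4,3,4) succ=(1,0,2) retry=(2,1,1)
17. t3 LOAD -> counter=5 r=(4,3,5) succ=(1,0,2) retry=(2,1,1)
18. t3 CAS -> counter=6 r=(4,3,5) succ=(1,0,3) retry=(2,1,1)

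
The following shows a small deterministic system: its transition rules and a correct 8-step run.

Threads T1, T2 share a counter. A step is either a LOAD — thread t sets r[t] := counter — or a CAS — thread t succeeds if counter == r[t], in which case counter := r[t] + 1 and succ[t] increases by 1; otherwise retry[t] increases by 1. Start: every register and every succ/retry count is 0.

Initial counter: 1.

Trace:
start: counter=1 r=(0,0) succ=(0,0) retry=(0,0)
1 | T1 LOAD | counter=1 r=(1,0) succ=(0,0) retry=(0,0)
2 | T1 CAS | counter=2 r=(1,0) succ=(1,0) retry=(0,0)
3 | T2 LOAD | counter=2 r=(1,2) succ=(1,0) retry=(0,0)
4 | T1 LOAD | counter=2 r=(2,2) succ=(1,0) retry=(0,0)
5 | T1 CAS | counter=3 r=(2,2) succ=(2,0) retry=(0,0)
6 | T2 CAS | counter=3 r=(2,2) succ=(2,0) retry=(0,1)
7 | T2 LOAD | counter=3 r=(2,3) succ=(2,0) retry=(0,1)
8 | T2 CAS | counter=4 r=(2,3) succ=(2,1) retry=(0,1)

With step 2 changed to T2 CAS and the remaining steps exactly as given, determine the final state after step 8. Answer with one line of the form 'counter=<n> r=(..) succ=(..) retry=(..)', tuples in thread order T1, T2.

(re-executing from step 2 with the substitution; state before step 2: counter=1 r=(1,0) succ=(0,0) retry=(0,0))
2 | T2 CAS | counter=1 r=(1,0) succ=(0,0) retry=(0,1)
3 | T2 LOAD | counter=1 r=(1,1) succ=(0,0) retry=(0,1)
4 | T1 LOAD | counter=1 r=(1,1) succ=(0,0) retry=(0,1)
5 | T1 CAS | counter=2 r=(1,1) succ=(1,0) retry=(0,1)
6 | T2 CAS | counter=2 r=(1,1) succ=(1,0) retry=(0,2)
7 | T2 LOAD | counter=2 r=(1,2) succ=(1,0) retry=(0,2)
8 | T2 CAS | counter=3 r=(1,2) succ=(1,1) retry=(0,2)

counter=3 r=(1,2) succ=(1,1) retry=(0,2)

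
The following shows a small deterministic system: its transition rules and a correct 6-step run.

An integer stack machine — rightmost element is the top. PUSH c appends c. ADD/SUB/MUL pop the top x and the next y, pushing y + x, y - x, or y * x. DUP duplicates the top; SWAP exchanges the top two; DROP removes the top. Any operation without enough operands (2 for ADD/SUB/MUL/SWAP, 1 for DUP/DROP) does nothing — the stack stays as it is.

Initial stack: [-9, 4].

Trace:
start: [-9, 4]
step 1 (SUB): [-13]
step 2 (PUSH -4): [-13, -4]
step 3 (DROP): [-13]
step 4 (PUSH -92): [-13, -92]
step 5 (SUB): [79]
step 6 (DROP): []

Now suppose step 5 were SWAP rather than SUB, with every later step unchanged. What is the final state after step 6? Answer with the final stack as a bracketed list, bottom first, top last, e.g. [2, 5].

(re-executing from step 5 with the substitution; state before step 5: [-13, -92])
step 5 (SWAP): [-92, -13]
step 6 (DROP): [-92]

[-92]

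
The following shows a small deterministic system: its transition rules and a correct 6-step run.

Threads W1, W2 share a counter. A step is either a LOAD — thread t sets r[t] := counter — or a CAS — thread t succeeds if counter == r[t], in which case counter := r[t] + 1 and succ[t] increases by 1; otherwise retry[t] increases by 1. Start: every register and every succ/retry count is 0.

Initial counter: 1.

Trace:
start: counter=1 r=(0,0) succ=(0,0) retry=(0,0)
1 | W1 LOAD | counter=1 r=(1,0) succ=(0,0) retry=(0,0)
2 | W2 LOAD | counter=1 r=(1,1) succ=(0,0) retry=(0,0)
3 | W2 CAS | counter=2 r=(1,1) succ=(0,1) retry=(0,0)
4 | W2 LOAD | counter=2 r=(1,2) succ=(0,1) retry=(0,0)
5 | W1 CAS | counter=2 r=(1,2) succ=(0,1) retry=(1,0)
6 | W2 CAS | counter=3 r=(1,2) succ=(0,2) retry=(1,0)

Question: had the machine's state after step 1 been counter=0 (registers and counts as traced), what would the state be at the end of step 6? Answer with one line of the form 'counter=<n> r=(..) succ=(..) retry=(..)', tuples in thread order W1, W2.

state after step 1 := counter=0 r=(1,0) succ=(0,0) retry=(0,0)
2 | W2 LOAD | counter=0 r=(1,0) succ=(0,0) retry=(0,0)
3 | W2 CAS | counter=1 r=(1,0) succ=(0,1) retry=(0,0)
4 | W2 LOAD | counter=1 r=(1,1) succ=(0,1) retry=(0,0)
5 | W1 CAS | counter=2 r=(1,1) succ=(1,1) retry=(0,0)
6 | W2 CAS | counter=2 r=(1,1) succ=(1,1) retry=(0,1)

counter=2 r=(1,1) succ=(1,1) retry=(0,1)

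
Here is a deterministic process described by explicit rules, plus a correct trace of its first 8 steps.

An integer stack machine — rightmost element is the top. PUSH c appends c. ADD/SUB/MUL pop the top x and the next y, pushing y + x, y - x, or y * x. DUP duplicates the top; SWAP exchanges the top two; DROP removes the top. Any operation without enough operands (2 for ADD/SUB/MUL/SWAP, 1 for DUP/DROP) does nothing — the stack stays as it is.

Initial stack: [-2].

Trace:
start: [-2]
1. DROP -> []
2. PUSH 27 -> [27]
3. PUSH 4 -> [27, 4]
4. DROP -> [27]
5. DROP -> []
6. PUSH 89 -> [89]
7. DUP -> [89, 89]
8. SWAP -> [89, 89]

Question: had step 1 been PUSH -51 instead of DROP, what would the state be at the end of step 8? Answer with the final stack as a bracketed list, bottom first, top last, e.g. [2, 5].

[-2, -51, 89, 89]

(re-executing from step 1 with the substitution; state before step 1: [-2])
1. PUSH -51 -> [-2, -51]
2. PUSH 27 -> [-2, -51, 27]
3. PUSH 4 -> [-2, -51, 27, 4]
4. DROP -> [-2, -51, 27]
5. DROP -> [-2, -51]
6. PUSH 89 -> [-2, -51, 89]
7. DUP -> [-2, -51, 89, 89]
8. SWAP -> [-2, -51, 89, 89]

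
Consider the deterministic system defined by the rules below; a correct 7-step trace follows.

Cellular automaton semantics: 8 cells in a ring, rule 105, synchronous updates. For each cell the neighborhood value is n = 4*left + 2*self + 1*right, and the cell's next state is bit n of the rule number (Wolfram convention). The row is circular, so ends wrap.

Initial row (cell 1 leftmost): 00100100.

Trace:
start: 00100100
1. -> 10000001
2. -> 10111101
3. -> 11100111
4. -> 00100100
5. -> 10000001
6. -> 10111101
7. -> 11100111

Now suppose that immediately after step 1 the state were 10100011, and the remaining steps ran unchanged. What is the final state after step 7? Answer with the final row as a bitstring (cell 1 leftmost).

state after step 1 := 10100011
2. -> 11001010
3. -> 11000101
4. -> 01010011
5. -> 10100011
6. -> 11001010
7. -> 11000101

11000101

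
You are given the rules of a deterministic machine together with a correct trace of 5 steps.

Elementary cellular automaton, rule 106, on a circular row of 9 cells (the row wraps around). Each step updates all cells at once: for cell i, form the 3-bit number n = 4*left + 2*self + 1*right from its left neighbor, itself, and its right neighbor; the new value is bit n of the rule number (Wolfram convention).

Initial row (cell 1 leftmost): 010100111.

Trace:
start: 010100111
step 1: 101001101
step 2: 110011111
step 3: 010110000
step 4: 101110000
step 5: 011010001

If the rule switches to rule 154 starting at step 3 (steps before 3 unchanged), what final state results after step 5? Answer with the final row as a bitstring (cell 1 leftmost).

111111110

(re-executing steps 3..5 under rule 154; state before step 3: 110011111)
step 3: 101111111
step 4: 001111111
step 5: 111111110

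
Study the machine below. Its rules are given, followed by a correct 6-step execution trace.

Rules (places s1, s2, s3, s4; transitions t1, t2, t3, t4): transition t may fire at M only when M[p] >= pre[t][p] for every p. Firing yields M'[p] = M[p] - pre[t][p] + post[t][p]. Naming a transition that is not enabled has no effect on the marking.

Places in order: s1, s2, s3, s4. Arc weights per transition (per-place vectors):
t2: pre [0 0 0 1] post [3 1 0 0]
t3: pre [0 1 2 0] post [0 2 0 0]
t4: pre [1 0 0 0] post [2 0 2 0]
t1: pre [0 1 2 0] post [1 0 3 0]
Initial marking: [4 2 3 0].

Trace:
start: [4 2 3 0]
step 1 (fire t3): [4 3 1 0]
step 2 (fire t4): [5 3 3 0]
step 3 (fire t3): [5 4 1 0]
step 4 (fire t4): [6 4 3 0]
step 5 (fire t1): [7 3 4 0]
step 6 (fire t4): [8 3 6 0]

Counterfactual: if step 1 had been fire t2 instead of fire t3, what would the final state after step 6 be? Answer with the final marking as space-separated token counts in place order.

(re-executing from step 1 with the substitution; state before step 1: [4 2 3 0])
step 1 (fire t2): [4 2 3 0]
step 2 (fire t4): [5 2 5 0]
step 3 (fire t3): [5 3 3 0]
step 4 (fire t4): [6 3 5 0]
step 5 (fire t1): [7 2 6 0]
step 6 (fire t4): [8 2 8 0]

8 2 8 0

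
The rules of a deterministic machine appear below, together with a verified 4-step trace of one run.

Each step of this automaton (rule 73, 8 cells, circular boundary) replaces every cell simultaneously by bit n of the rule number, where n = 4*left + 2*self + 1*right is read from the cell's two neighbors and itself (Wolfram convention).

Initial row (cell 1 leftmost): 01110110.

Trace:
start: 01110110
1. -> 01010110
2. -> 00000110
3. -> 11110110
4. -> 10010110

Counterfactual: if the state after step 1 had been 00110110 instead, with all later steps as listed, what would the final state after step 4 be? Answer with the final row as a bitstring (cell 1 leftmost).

state after step 1 := 00110110
2. -> 10110110
3. -> 00110110
4. -> 10110110

10110110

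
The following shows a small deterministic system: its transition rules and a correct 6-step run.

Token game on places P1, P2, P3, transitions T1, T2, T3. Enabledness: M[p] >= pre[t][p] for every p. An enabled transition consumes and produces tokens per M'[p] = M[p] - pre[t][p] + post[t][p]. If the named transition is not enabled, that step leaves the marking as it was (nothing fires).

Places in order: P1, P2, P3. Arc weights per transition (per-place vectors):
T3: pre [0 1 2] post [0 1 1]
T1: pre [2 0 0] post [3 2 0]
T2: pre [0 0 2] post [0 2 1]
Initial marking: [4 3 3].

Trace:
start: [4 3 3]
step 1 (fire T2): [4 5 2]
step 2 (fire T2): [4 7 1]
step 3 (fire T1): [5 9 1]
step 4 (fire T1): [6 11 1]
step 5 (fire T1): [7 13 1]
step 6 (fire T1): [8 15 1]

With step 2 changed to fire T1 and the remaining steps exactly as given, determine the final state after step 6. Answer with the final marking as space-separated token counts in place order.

(re-executing from step 2 with the substitution; state before step 2: [4 5 2])
step 2 (fire T1): [5 7 2]
step 3 (fire T1): [6 9 2]
step 4 (fire T1): [7 11 2]
step 5 (fire T1): [8 13 2]
step 6 (fire T1): [9 15 2]

9 15 2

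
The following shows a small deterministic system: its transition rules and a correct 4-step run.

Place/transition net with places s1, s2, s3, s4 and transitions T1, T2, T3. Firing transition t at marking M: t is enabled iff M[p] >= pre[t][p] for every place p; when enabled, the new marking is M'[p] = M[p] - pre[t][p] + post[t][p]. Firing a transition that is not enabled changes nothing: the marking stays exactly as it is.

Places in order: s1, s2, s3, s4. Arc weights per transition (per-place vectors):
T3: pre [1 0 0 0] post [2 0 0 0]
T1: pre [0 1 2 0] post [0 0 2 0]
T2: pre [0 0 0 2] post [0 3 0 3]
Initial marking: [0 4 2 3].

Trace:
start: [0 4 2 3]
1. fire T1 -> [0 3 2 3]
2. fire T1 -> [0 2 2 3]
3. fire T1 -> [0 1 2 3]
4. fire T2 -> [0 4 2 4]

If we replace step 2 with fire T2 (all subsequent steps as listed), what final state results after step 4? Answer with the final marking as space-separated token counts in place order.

0 8 2 5

(re-executing from step 2 with the substitution; state before step 2: [0 3 2 3])
2. fire T2 -> [0 6 2 4]
3. fire T1 -> [0 5 2 4]
4. fire T2 -> [0 8 2 5]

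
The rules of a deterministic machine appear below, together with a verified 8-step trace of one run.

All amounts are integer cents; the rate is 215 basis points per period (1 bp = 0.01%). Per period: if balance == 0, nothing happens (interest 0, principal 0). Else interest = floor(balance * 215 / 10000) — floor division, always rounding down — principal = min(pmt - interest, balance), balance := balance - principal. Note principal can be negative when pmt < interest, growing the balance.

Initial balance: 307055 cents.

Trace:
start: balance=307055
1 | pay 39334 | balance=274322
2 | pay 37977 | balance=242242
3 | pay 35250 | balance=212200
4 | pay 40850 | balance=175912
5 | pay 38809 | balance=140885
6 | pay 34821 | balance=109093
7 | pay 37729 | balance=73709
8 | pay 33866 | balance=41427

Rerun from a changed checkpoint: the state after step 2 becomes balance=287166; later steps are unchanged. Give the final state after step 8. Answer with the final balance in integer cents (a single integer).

state after step 2 := balance=287166
3 | pay 35250 | balance=258090
4 | pay 40850 | balance=222788
5 | pay 38809 | balance=188768
6 | pay 34821 | balance=158005
7 | pay 37729 | balance=123673
8 | pay 33866 | balance=92465

92465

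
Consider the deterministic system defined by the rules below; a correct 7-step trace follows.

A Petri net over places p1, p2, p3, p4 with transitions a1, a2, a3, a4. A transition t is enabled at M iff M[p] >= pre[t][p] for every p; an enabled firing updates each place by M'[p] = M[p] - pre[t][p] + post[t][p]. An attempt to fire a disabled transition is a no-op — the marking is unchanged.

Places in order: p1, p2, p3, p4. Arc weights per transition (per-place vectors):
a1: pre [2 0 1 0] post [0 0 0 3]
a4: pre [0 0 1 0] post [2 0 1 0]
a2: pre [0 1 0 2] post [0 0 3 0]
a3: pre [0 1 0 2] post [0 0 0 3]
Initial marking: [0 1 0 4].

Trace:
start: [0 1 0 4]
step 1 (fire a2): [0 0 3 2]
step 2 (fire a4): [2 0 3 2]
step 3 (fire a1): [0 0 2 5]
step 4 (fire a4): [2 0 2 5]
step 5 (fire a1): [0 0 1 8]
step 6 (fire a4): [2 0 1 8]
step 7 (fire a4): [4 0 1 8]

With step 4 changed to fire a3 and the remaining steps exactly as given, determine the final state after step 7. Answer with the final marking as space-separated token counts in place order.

(re-executing from step 4 with the substitution; state before step 4: [0 0 2 5])
step 4 (fire a3): [0 0 2 5]
step 5 (fire a1): [0 0 2 5]
step 6 (fire a4): [2 0 2 5]
step 7 (fire a4): [4 0 2 5]

4 0 2 5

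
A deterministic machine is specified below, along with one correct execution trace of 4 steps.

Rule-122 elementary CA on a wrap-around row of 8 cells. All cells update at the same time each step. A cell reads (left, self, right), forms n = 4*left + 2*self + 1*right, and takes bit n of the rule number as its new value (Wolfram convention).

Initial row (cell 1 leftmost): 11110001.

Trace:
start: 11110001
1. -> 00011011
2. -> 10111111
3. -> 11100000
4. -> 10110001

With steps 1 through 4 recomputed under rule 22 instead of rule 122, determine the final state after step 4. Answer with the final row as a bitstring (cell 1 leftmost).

(re-executing steps 1..4 under rule 22; state before step 1: 11110001)
1. -> 00001010
2. -> 00011011
3. -> 10100000
4. -> 10110001

10110001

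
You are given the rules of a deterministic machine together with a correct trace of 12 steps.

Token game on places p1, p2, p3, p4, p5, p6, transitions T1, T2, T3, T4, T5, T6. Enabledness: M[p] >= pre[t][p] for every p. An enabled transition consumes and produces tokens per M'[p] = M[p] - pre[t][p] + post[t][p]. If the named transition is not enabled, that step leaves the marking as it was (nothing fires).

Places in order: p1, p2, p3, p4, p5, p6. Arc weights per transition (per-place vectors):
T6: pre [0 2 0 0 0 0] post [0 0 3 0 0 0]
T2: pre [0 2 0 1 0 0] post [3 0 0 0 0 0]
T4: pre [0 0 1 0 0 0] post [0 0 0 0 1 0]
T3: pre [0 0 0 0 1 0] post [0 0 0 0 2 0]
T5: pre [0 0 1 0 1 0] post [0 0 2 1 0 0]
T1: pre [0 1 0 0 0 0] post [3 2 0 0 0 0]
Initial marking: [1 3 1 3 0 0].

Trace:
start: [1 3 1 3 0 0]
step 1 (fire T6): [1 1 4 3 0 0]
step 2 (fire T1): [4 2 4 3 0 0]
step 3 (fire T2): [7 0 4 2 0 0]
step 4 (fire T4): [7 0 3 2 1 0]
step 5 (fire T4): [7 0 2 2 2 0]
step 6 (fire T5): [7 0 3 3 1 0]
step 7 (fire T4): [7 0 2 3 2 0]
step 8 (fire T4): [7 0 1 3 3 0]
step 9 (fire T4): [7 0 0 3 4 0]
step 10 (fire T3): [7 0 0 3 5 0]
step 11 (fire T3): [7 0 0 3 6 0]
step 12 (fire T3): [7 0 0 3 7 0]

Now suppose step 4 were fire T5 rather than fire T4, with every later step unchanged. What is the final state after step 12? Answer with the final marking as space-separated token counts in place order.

7 0 1 3 6 0

(re-executing from step 4 with the substitution; state before step 4: [7 0 4 2 0 0])
step 4 (fire T5): [7 0 4 2 0 0]
step 5 (fire T4): [7 0 3 2 1 0]
step 6 (fire T5): [7 0 4 3 0 0]
step 7 (fire T4): [7 0 3 3 1 0]
step 8 (fire T4): [7 0 2 3 2 0]
step 9 (fire T4): [7 0 1 3 3 0]
step 10 (fire T3): [7 0 1 3 4 0]
step 11 (fire T3): [7 0 1 3 5 0]
step 12 (fire T3): [7 0 1 3 6 0]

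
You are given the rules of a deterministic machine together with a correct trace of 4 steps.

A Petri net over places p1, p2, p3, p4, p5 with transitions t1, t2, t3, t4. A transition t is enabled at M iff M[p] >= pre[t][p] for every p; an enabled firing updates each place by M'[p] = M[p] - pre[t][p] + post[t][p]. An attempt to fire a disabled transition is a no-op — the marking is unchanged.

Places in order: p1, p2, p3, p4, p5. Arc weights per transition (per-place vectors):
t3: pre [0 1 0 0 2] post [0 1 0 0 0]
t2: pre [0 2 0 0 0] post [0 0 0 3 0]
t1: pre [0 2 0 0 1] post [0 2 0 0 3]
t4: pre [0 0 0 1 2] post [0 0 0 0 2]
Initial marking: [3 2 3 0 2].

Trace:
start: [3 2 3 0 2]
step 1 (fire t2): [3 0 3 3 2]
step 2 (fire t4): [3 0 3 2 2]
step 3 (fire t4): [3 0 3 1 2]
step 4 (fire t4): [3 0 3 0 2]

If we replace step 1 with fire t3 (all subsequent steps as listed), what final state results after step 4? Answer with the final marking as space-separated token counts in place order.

(re-executing from step 1 with the substitution; state before step 1: [3 2 3 0 2])
step 1 (fire t3): [3 2 3 0 0]
step 2 (fire t4): [3 2 3 0 0]
step 3 (fire t4): [3 2 3 0 0]
step 4 (fire t4): [3 2 3 0 0]

3 2 3 0 0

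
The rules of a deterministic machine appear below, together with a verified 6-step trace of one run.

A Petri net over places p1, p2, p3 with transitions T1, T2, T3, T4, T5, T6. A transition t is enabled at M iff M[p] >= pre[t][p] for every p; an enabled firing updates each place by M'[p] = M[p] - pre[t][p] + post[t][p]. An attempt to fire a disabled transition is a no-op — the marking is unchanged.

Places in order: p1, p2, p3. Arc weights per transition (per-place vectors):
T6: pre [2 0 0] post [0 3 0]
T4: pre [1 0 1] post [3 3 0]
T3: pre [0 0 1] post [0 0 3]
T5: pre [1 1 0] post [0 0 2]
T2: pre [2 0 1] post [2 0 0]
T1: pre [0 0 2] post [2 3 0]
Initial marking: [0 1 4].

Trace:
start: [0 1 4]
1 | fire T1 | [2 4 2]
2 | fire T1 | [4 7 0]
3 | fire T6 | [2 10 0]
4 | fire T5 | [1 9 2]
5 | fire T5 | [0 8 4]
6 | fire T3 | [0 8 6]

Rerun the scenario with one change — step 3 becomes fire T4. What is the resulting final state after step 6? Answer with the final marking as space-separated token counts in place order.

2 5 6

(re-executing from step 3 with the substitution; state before step 3: [4 7 0])
3 | fire T4 | [4 7 0]
4 | fire T5 | [3 6 2]
5 | fire T5 | [2 5 4]
6 | fire T3 | [2 5 6]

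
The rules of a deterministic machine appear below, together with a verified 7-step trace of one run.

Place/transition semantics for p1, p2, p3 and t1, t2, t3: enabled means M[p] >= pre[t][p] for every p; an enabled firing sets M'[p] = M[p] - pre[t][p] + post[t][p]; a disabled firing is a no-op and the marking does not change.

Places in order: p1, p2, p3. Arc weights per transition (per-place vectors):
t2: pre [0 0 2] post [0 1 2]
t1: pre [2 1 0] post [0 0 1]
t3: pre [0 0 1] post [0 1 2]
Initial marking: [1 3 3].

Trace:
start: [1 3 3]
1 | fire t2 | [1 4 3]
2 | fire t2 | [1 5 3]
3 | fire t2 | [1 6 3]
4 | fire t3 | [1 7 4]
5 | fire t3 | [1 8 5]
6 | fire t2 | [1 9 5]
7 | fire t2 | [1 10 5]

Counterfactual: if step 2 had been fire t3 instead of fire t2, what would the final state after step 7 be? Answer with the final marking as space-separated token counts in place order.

(re-executing from step 2 with the substitution; state before step 2: [1 4 3])
2 | fire t3 | [1 5 4]
3 | fire t2 | [1 6 4]
4 | fire t3 | [1 7 5]
5 | fire t3 | [1 8 6]
6 | fire t2 | [1 9 6]
7 | fire t2 | [1 10 6]

1 10 6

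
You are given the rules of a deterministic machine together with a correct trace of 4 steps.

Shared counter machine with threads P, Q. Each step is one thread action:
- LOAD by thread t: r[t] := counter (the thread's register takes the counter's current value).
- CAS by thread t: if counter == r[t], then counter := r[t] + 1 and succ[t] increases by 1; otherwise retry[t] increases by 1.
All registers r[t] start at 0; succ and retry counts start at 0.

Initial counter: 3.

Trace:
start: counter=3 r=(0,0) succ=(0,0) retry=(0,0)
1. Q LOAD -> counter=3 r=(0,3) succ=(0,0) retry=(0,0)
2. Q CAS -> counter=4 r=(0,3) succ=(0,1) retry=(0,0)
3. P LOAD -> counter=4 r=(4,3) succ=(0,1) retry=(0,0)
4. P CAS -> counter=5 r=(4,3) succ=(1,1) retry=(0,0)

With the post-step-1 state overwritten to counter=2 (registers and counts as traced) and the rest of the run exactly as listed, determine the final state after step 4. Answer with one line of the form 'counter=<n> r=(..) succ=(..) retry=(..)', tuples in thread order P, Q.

state after step 1 := counter=2 r=(0,3) succ=(0,0) retry=(0,0)
2. Q CAS -> counter=2 r=(0,3) succ=(0,0) retry=(0,1)
3. P LOAD -> counter=2 r=(2,3) succ=(0,0) retry=(0,1)
4. P CAS -> counter=3 r=(2,3) succ=(1,0) retry=(0,1)

counter=3 r=(2,3) succ=(1,0) retry=(0,1)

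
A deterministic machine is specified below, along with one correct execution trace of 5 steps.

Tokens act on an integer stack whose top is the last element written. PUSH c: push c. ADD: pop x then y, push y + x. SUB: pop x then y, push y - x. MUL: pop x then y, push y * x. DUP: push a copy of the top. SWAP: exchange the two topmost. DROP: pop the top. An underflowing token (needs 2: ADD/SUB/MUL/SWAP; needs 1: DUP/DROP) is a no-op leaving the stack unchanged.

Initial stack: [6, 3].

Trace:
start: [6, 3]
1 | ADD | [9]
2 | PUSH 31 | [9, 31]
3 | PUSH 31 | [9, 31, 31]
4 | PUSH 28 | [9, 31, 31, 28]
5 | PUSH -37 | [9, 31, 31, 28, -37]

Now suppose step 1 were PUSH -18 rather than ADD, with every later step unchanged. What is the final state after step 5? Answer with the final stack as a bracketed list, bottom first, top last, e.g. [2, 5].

(re-executing from step 1 with the substitution; state before step 1: [6, 3])
1 | PUSH -18 | [6, 3, -18]
2 | PUSH 31 | [6, 3, -18, 31]
3 | PUSH 31 | [6, 3, -18, 31, 31]
4 | PUSH 28 | [6, 3, -18, 31, 31, 28]
5 | PUSH -37 | [6, 3, -18, 31, 31, 28, -37]

[6, 3, -18, 31, 31, 28, -37]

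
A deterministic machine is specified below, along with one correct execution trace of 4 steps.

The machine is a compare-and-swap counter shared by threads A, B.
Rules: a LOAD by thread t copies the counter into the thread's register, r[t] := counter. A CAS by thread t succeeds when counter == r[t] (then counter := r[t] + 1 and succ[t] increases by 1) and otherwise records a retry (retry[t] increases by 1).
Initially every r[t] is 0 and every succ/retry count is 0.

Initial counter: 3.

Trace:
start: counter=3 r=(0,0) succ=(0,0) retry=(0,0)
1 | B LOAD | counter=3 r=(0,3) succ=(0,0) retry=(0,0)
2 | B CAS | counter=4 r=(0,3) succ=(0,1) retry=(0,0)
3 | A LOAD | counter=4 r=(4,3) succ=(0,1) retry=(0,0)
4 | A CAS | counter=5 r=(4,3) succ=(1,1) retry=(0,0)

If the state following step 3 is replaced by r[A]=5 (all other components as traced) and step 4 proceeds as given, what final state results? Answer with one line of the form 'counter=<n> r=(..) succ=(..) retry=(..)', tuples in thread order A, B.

state after step 3 := counter=4 r=(5,3) succ=(0,1) retry=(0,0)
4 | A CAS | counter=4 r=(5,3) succ=(0,1) retry=(1,0)

counter=4 r=(5,3) succ=(0,1) retry=(1,0)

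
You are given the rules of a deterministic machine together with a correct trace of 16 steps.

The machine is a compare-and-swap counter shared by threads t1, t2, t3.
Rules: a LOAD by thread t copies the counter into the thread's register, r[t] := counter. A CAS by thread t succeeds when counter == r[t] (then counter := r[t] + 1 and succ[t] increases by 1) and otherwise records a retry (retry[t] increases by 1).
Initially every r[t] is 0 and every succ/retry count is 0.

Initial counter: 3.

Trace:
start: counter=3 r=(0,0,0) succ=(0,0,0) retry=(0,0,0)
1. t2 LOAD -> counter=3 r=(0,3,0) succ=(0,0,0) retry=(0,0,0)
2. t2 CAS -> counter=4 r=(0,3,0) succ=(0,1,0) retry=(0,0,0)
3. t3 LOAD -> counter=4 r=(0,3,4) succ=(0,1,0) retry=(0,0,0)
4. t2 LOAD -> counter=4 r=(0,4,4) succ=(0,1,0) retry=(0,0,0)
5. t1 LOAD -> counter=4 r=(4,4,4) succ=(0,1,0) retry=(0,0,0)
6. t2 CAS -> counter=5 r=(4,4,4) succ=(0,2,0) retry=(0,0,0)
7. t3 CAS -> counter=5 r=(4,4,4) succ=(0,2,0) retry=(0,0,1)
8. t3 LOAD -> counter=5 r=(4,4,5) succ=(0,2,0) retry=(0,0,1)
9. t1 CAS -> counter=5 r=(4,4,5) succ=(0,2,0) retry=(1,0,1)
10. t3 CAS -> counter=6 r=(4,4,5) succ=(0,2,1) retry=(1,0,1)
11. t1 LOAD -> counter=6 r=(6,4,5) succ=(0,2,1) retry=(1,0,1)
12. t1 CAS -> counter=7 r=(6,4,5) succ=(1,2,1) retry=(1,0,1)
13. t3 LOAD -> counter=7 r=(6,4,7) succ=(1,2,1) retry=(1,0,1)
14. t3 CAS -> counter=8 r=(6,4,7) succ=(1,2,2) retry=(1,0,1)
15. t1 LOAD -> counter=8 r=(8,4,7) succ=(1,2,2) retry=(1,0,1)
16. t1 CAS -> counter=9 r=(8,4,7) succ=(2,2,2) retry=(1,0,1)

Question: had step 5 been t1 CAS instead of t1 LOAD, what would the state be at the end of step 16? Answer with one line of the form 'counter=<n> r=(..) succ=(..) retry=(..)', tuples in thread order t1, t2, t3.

counter=9 r=(8,4,7) succ=(2,2,2) retry=(2,0,1)

(re-executing from step 5 with the substitution; state before step 5: counter=4 r=(0,4,4) succ=(0,1,0) retry=(0,0,0))
5. t1 CAS -> counter=4 r=(0,4,4) succ=(0,1,0) retry=(1,0,0)
6. t2 CAS -> counter=5 r=(0,4,4) succ=(0,2,0) retry=(1,0,0)
7. t3 CAS -> counter=5 r=(0,4,4) succ=(0,2,0) retry=(1,0,1)
8. t3 LOAD -> counter=5 r=(0,4,5) succ=(0,2,0) retry=(1,0,1)
9. t1 CAS -> counter=5 r=(0,4,5) succ=(0,2,0) retry=(2,0,1)
10. t3 CAS -> counter=6 r=(0,4,5) succ=(0,2,1) retry=(2,0,1)
11. t1 LOAD -> counter=6 r=(6,4,5) succ=(0,2,1) retry=(2,0,1)
12. t1 CAS -> counter=7 r=(6,4,5) succ=(1,2,1) retry=(2,0,1)
13. t3 LOAD -> counter=7 r=(6,4,7) succ=(1,2,1) retry=(2,0,1)
14. t3 CAS -> counter=8 r=(6,4,7) succ=(1,2,2) retry=(2,0,1)
15. t1 LOAD -> counter=8 r=(8,4,7) succ=(1,2,2) retry=(2,0,1)
16. t1 CAS -> counter=9 r=(8,4,7) succ=(2,2,2) retry=(2,0,1)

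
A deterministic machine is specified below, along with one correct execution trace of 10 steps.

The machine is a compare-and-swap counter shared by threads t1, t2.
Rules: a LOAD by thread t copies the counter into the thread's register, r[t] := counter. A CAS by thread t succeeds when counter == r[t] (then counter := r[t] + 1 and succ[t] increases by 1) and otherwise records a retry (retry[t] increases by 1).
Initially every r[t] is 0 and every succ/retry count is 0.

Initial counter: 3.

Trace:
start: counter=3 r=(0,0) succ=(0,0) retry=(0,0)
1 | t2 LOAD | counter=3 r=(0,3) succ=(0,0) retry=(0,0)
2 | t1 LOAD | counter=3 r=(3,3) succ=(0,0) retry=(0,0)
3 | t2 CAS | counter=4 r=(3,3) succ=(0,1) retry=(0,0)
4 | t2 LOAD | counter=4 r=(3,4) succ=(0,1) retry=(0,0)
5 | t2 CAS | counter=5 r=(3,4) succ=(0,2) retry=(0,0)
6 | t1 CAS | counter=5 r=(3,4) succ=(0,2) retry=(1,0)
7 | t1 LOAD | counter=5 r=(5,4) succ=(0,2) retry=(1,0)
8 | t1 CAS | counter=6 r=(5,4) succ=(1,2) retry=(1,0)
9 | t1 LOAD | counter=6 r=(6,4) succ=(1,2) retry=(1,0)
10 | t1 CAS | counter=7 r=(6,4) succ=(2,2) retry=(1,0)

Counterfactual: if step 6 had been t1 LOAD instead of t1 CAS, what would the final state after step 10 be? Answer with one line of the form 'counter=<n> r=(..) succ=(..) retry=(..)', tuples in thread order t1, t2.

(re-executing from step 6 with the substitution; state before step 6: counter=5 r=(3,4) succ=(0,2) retry=(0,0))
6 | t1 LOAD | counter=5 r=(5,4) succ=(0,2) retry=(0,0)
7 | t1 LOAD | counter=5 r=(5,4) succ=(0,2) retry=(0,0)
8 | t1 CAS | counter=6 r=(5,4) succ=(1,2) retry=(0,0)
9 | t1 LOAD | counter=6 r=(6,4) succ=(1,2) retry=(0,0)
10 | t1 CAS | counter=7 r=(6,4) succ=(2,2) retry=(0,0)

counter=7 r=(6,4) succ=(2,2) retry=(0,0)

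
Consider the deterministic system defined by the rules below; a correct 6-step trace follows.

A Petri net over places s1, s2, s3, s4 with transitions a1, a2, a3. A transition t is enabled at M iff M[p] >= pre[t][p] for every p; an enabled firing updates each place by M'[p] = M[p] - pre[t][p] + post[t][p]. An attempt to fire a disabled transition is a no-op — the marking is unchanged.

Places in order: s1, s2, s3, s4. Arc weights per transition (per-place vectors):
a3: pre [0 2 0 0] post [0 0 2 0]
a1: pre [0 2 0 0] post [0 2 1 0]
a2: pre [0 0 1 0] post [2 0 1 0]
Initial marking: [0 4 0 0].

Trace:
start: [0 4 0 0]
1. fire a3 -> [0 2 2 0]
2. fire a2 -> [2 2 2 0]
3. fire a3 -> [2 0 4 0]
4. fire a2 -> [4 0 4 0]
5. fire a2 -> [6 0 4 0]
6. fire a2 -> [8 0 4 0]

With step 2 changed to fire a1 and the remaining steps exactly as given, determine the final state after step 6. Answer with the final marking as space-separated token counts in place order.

(re-executing from step 2 with the substitution; state before step 2: [0 2 2 0])
2. fire a1 -> [0 2 3 0]
3. fire a3 -> [0 0 5 0]
4. fire a2 -> [2 0 5 0]
5. fire a2 -> [4 0 5 0]
6. fire a2 -> [6 0 5 0]

6 0 5 0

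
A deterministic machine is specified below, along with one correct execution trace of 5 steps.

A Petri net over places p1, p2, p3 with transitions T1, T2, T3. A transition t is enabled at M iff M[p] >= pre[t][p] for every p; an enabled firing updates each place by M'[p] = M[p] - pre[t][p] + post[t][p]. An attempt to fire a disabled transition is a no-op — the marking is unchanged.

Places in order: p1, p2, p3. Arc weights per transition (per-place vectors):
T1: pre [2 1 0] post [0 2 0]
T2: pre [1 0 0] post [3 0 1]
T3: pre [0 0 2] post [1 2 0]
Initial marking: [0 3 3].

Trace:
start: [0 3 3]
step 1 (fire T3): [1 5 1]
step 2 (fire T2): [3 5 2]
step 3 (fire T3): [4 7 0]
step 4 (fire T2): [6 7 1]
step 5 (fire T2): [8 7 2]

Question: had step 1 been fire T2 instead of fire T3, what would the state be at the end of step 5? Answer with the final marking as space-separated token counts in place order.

(re-executing from step 1 with the substitution; state before step 1: [0 3 3])
step 1 (fire T2): [0 3 3]
step 2 (fire T2): [0 3 3]
step 3 (fire T3): [1 5 1]
step 4 (fire T2): [3 5 2]
step 5 (fire T2): [5 5 3]

5 5 3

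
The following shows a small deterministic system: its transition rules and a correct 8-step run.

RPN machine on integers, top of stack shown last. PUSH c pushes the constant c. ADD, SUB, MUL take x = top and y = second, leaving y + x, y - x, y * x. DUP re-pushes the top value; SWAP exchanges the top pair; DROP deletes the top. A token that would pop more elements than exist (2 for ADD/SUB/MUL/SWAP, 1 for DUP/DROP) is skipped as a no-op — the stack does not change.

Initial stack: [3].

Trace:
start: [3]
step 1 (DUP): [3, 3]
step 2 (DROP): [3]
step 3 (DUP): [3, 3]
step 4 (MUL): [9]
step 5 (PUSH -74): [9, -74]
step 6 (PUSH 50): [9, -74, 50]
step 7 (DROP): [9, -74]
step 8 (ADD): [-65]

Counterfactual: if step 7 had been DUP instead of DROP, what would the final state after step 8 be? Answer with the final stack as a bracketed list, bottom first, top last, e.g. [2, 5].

[9, -74, 100]

(re-executing from step 7 with the substitution; state before step 7: [9, -74, 50])
step 7 (DUP): [9, -74, 50, 50]
step 8 (ADD): [9, -74, 100]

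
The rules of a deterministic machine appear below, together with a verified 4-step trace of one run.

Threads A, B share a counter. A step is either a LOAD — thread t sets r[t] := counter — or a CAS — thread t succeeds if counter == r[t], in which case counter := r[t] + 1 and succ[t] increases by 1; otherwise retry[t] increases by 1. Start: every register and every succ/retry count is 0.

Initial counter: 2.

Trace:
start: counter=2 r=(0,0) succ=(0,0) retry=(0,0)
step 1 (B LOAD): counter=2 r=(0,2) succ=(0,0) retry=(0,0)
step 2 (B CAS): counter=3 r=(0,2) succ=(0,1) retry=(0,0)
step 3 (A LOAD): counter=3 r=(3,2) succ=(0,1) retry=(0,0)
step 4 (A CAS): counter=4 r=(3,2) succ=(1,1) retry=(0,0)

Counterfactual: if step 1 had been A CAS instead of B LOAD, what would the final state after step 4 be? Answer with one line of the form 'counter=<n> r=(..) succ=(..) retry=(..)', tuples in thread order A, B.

counter=3 r=(2,0) succ=(1,0) retry=(1,1)

(re-executing from step 1 with the substitution; state before step 1: counter=2 r=(0,0) succ=(0,0) retry=(0,0))
step 1 (A CAS): counter=2 r=(0,0) succ=(0,0) retry=(1,0)
step 2 (B CAS): counter=2 r=(0,0) succ=(0,0) retry=(1,1)
step 3 (A LOAD): counter=2 r=(2,0) succ=(0,0) retry=(1,1)
step 4 (A CAS): counter=3 r=(2,0) succ=(1,0) retry=(1,1)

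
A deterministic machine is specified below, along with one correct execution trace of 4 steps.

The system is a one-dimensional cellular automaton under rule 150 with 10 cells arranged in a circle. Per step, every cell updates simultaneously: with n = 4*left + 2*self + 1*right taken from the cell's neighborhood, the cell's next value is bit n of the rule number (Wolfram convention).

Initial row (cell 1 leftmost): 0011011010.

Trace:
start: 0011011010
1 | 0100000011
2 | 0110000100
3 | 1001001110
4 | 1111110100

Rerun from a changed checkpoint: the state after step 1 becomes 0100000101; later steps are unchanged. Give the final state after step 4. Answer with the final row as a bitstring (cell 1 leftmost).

state after step 1 := 0100000101
2 | 0110001101
3 | 0001010001
4 | 1011011011

1011011011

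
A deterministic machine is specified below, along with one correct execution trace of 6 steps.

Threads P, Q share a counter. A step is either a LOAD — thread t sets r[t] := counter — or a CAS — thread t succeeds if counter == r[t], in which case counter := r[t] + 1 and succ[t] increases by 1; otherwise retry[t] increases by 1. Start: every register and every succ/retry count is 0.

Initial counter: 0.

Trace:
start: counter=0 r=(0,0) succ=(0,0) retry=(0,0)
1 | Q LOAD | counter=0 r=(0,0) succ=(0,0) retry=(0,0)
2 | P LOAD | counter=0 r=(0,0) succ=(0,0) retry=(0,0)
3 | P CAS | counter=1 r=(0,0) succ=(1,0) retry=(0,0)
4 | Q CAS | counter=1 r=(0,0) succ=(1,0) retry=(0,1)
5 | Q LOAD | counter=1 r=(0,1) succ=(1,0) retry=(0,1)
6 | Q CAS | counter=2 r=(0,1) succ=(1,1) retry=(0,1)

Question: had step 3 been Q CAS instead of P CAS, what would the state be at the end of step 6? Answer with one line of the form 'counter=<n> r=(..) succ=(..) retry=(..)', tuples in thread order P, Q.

counter=2 r=(0,1) succ=(0,2) retry=(0,1)

(re-executing from step 3 with the substitution; state before step 3: counter=0 r=(0,0) succ=(0,0) retry=(0,0))
3 | Q CAS | counter=1 r=(0,0) succ=(0,1) retry=(0,0)
4 | Q CAS | counter=1 r=(0,0) succ=(0,1) retry=(0,1)
5 | Q LOAD | counter=1 r=(0,1) succ=(0,1) retry=(0,1)
6 | Q CAS | counter=2 r=(0,1) succ=(0,2) retry=(0,1)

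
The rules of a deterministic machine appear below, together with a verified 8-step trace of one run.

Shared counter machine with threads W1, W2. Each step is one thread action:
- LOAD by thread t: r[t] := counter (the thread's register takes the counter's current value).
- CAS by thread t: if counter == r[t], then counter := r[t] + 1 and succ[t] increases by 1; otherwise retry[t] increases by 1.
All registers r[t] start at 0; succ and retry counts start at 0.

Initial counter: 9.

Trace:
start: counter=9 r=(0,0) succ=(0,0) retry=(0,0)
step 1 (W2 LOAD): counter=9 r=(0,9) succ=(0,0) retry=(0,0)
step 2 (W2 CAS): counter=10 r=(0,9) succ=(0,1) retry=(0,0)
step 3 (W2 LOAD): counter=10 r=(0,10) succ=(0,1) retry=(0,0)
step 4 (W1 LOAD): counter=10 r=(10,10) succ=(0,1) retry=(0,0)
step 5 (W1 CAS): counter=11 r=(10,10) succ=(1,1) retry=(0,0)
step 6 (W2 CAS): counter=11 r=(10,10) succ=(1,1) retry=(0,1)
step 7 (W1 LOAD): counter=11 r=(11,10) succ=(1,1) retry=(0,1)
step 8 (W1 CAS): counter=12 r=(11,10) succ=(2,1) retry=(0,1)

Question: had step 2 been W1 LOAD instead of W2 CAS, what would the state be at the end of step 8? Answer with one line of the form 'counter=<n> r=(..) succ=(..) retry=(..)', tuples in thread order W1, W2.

(re-executing from step 2 with the substitution; state before step 2: counter=9 r=(0,9) succ=(0,0) retry=(0,0))
step 2 (W1 LOAD): counter=9 r=(9,9) succ=(0,0) retry=(0,0)
step 3 (W2 LOAD): counter=9 r=(9,9) succ=(0,0) retry=(0,0)
step 4 (W1 LOAD): counter=9 r=(9,9) succ=(0,0) retry=(0,0)
step 5 (W1 CAS): counter=10 r=(9,9) succ=(1,0) retry=(0,0)
step 6 (W2 CAS): counter=10 r=(9,9) succ=(1,0) retry=(0,1)
step 7 (W1 LOAD): counter=10 r=(10,9) succ=(1,0) retry=(0,1)
step 8 (W1 CAS): counter=11 r=(10,9) succ=(2,0) retry=(0,1)

counter=11 r=(10,9) succ=(2,0) retry=(0,1)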